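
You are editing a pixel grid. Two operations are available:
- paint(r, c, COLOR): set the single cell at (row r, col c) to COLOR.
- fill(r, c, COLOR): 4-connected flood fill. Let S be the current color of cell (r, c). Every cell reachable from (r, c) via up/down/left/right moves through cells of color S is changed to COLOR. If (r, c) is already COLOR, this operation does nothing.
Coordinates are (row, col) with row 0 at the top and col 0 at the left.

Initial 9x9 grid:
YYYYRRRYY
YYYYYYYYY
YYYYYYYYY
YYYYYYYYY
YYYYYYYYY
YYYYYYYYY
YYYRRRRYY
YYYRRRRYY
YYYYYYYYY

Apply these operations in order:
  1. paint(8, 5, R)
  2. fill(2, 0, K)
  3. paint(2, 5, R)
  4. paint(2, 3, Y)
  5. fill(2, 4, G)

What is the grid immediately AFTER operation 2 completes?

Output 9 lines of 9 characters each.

After op 1 paint(8,5,R):
YYYYRRRYY
YYYYYYYYY
YYYYYYYYY
YYYYYYYYY
YYYYYYYYY
YYYYYYYYY
YYYRRRRYY
YYYRRRRYY
YYYYYRYYY
After op 2 fill(2,0,K) [69 cells changed]:
KKKKRRRKK
KKKKKKKKK
KKKKKKKKK
KKKKKKKKK
KKKKKKKKK
KKKKKKKKK
KKKRRRRKK
KKKRRRRKK
KKKKKRKKK

Answer: KKKKRRRKK
KKKKKKKKK
KKKKKKKKK
KKKKKKKKK
KKKKKKKKK
KKKKKKKKK
KKKRRRRKK
KKKRRRRKK
KKKKKRKKK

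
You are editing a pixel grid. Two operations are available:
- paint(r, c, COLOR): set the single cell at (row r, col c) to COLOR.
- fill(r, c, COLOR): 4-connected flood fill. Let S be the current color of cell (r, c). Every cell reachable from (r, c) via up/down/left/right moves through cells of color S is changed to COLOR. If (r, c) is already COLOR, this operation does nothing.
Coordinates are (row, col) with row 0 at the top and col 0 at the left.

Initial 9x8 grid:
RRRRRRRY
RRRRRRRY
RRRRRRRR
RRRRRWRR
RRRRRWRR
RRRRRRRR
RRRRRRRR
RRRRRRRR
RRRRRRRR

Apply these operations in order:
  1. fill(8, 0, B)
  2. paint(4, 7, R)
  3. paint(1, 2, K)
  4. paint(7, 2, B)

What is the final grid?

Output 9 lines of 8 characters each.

Answer: BBBBBBBY
BBKBBBBY
BBBBBBBB
BBBBBWBB
BBBBBWBR
BBBBBBBB
BBBBBBBB
BBBBBBBB
BBBBBBBB

Derivation:
After op 1 fill(8,0,B) [68 cells changed]:
BBBBBBBY
BBBBBBBY
BBBBBBBB
BBBBBWBB
BBBBBWBB
BBBBBBBB
BBBBBBBB
BBBBBBBB
BBBBBBBB
After op 2 paint(4,7,R):
BBBBBBBY
BBBBBBBY
BBBBBBBB
BBBBBWBB
BBBBBWBR
BBBBBBBB
BBBBBBBB
BBBBBBBB
BBBBBBBB
After op 3 paint(1,2,K):
BBBBBBBY
BBKBBBBY
BBBBBBBB
BBBBBWBB
BBBBBWBR
BBBBBBBB
BBBBBBBB
BBBBBBBB
BBBBBBBB
After op 4 paint(7,2,B):
BBBBBBBY
BBKBBBBY
BBBBBBBB
BBBBBWBB
BBBBBWBR
BBBBBBBB
BBBBBBBB
BBBBBBBB
BBBBBBBB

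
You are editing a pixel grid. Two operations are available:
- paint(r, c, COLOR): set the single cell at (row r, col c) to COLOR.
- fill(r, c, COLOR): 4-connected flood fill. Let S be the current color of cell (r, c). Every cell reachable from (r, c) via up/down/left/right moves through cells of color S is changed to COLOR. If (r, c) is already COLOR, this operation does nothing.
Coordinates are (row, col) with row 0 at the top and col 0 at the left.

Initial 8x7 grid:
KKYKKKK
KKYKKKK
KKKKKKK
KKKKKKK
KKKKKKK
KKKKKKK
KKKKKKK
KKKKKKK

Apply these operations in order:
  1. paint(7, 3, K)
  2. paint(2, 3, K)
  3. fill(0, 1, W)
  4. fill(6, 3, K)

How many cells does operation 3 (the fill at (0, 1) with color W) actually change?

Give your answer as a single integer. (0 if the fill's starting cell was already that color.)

Answer: 54

Derivation:
After op 1 paint(7,3,K):
KKYKKKK
KKYKKKK
KKKKKKK
KKKKKKK
KKKKKKK
KKKKKKK
KKKKKKK
KKKKKKK
After op 2 paint(2,3,K):
KKYKKKK
KKYKKKK
KKKKKKK
KKKKKKK
KKKKKKK
KKKKKKK
KKKKKKK
KKKKKKK
After op 3 fill(0,1,W) [54 cells changed]:
WWYWWWW
WWYWWWW
WWWWWWW
WWWWWWW
WWWWWWW
WWWWWWW
WWWWWWW
WWWWWWW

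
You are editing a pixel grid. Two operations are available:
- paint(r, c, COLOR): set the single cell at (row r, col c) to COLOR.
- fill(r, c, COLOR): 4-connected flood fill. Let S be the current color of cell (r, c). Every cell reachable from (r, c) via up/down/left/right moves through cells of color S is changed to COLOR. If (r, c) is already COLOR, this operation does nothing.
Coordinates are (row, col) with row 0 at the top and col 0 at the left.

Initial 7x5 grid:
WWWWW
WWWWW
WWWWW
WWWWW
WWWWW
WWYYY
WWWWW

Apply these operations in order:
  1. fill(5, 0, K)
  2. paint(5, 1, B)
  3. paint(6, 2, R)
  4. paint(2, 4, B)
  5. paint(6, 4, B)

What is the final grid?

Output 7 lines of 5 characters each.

Answer: KKKKK
KKKKK
KKKKB
KKKKK
KKKKK
KBYYY
KKRKB

Derivation:
After op 1 fill(5,0,K) [32 cells changed]:
KKKKK
KKKKK
KKKKK
KKKKK
KKKKK
KKYYY
KKKKK
After op 2 paint(5,1,B):
KKKKK
KKKKK
KKKKK
KKKKK
KKKKK
KBYYY
KKKKK
After op 3 paint(6,2,R):
KKKKK
KKKKK
KKKKK
KKKKK
KKKKK
KBYYY
KKRKK
After op 4 paint(2,4,B):
KKKKK
KKKKK
KKKKB
KKKKK
KKKKK
KBYYY
KKRKK
After op 5 paint(6,4,B):
KKKKK
KKKKK
KKKKB
KKKKK
KKKKK
KBYYY
KKRKB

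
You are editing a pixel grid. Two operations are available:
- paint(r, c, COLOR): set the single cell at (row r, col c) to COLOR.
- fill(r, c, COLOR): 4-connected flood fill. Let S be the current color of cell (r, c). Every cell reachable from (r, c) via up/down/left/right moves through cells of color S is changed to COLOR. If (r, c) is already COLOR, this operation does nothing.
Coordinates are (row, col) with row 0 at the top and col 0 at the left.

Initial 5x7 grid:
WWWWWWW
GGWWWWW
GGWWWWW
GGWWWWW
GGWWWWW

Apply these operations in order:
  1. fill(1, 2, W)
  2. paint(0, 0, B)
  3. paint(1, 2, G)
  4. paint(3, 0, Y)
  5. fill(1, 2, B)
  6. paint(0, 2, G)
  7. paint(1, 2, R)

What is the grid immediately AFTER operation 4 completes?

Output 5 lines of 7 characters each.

Answer: BWWWWWW
GGGWWWW
GGWWWWW
YGWWWWW
GGWWWWW

Derivation:
After op 1 fill(1,2,W) [0 cells changed]:
WWWWWWW
GGWWWWW
GGWWWWW
GGWWWWW
GGWWWWW
After op 2 paint(0,0,B):
BWWWWWW
GGWWWWW
GGWWWWW
GGWWWWW
GGWWWWW
After op 3 paint(1,2,G):
BWWWWWW
GGGWWWW
GGWWWWW
GGWWWWW
GGWWWWW
After op 4 paint(3,0,Y):
BWWWWWW
GGGWWWW
GGWWWWW
YGWWWWW
GGWWWWW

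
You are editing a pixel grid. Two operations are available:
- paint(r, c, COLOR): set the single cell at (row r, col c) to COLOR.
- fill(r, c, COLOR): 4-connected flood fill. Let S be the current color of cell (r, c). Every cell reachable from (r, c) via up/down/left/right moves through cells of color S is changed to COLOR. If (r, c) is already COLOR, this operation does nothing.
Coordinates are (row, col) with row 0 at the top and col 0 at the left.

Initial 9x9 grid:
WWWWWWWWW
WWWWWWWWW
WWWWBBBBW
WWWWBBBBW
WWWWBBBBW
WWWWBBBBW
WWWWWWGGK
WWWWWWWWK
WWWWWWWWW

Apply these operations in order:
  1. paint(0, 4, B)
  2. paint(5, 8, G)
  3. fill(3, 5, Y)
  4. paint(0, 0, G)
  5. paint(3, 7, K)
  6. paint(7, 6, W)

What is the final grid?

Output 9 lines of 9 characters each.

After op 1 paint(0,4,B):
WWWWBWWWW
WWWWWWWWW
WWWWBBBBW
WWWWBBBBW
WWWWBBBBW
WWWWBBBBW
WWWWWWGGK
WWWWWWWWK
WWWWWWWWW
After op 2 paint(5,8,G):
WWWWBWWWW
WWWWWWWWW
WWWWBBBBW
WWWWBBBBW
WWWWBBBBW
WWWWBBBBG
WWWWWWGGK
WWWWWWWWK
WWWWWWWWW
After op 3 fill(3,5,Y) [16 cells changed]:
WWWWBWWWW
WWWWWWWWW
WWWWYYYYW
WWWWYYYYW
WWWWYYYYW
WWWWYYYYG
WWWWWWGGK
WWWWWWWWK
WWWWWWWWW
After op 4 paint(0,0,G):
GWWWBWWWW
WWWWWWWWW
WWWWYYYYW
WWWWYYYYW
WWWWYYYYW
WWWWYYYYG
WWWWWWGGK
WWWWWWWWK
WWWWWWWWW
After op 5 paint(3,7,K):
GWWWBWWWW
WWWWWWWWW
WWWWYYYYW
WWWWYYYKW
WWWWYYYYW
WWWWYYYYG
WWWWWWGGK
WWWWWWWWK
WWWWWWWWW
After op 6 paint(7,6,W):
GWWWBWWWW
WWWWWWWWW
WWWWYYYYW
WWWWYYYKW
WWWWYYYYW
WWWWYYYYG
WWWWWWGGK
WWWWWWWWK
WWWWWWWWW

Answer: GWWWBWWWW
WWWWWWWWW
WWWWYYYYW
WWWWYYYKW
WWWWYYYYW
WWWWYYYYG
WWWWWWGGK
WWWWWWWWK
WWWWWWWWW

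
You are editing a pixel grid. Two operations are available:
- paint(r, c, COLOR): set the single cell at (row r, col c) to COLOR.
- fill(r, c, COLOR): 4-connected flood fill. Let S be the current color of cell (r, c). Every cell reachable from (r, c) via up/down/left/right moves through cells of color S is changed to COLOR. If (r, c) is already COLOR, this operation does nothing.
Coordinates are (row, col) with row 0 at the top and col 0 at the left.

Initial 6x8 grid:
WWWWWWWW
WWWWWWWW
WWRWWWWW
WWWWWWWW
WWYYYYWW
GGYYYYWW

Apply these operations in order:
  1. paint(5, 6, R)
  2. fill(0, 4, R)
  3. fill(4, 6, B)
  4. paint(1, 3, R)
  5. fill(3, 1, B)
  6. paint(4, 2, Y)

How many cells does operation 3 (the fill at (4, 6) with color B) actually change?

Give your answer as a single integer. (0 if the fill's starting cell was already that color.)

After op 1 paint(5,6,R):
WWWWWWWW
WWWWWWWW
WWRWWWWW
WWWWWWWW
WWYYYYWW
GGYYYYRW
After op 2 fill(0,4,R) [36 cells changed]:
RRRRRRRR
RRRRRRRR
RRRRRRRR
RRRRRRRR
RRYYYYRR
GGYYYYRR
After op 3 fill(4,6,B) [38 cells changed]:
BBBBBBBB
BBBBBBBB
BBBBBBBB
BBBBBBBB
BBYYYYBB
GGYYYYBB

Answer: 38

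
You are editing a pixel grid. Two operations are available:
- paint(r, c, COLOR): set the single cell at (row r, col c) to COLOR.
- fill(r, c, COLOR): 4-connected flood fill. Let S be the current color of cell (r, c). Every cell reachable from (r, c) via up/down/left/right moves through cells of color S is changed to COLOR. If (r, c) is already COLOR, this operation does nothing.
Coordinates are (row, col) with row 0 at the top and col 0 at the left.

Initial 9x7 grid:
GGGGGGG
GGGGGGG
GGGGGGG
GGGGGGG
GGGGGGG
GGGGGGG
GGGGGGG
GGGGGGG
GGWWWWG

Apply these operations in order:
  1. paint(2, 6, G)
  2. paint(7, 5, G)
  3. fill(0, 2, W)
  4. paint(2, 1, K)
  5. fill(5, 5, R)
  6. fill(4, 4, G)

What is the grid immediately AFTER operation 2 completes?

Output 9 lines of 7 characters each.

Answer: GGGGGGG
GGGGGGG
GGGGGGG
GGGGGGG
GGGGGGG
GGGGGGG
GGGGGGG
GGGGGGG
GGWWWWG

Derivation:
After op 1 paint(2,6,G):
GGGGGGG
GGGGGGG
GGGGGGG
GGGGGGG
GGGGGGG
GGGGGGG
GGGGGGG
GGGGGGG
GGWWWWG
After op 2 paint(7,5,G):
GGGGGGG
GGGGGGG
GGGGGGG
GGGGGGG
GGGGGGG
GGGGGGG
GGGGGGG
GGGGGGG
GGWWWWG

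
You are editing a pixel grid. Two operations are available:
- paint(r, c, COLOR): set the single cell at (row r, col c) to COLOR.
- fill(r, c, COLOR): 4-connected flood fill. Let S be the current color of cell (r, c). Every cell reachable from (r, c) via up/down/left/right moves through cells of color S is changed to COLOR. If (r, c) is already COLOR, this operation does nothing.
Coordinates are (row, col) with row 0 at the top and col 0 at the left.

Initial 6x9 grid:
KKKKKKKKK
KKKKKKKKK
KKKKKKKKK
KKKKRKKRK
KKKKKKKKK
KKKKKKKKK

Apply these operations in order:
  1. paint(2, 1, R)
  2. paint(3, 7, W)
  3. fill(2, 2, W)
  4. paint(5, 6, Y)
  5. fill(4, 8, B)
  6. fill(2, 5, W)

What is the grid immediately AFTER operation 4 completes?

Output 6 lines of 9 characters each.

Answer: WWWWWWWWW
WWWWWWWWW
WRWWWWWWW
WWWWRWWWW
WWWWWWWWW
WWWWWWYWW

Derivation:
After op 1 paint(2,1,R):
KKKKKKKKK
KKKKKKKKK
KRKKKKKKK
KKKKRKKRK
KKKKKKKKK
KKKKKKKKK
After op 2 paint(3,7,W):
KKKKKKKKK
KKKKKKKKK
KRKKKKKKK
KKKKRKKWK
KKKKKKKKK
KKKKKKKKK
After op 3 fill(2,2,W) [51 cells changed]:
WWWWWWWWW
WWWWWWWWW
WRWWWWWWW
WWWWRWWWW
WWWWWWWWW
WWWWWWWWW
After op 4 paint(5,6,Y):
WWWWWWWWW
WWWWWWWWW
WRWWWWWWW
WWWWRWWWW
WWWWWWWWW
WWWWWWYWW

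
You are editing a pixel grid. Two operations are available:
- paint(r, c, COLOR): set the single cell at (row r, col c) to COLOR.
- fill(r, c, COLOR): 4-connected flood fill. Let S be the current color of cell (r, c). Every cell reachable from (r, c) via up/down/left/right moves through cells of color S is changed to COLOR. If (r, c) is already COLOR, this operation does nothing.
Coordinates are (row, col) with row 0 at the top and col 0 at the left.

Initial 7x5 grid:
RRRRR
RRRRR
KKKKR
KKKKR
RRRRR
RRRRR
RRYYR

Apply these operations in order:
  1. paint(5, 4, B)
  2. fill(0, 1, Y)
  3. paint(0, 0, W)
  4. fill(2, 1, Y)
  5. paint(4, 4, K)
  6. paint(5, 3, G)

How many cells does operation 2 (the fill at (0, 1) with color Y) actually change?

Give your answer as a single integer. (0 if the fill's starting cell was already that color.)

Answer: 23

Derivation:
After op 1 paint(5,4,B):
RRRRR
RRRRR
KKKKR
KKKKR
RRRRR
RRRRB
RRYYR
After op 2 fill(0,1,Y) [23 cells changed]:
YYYYY
YYYYY
KKKKY
KKKKY
YYYYY
YYYYB
YYYYR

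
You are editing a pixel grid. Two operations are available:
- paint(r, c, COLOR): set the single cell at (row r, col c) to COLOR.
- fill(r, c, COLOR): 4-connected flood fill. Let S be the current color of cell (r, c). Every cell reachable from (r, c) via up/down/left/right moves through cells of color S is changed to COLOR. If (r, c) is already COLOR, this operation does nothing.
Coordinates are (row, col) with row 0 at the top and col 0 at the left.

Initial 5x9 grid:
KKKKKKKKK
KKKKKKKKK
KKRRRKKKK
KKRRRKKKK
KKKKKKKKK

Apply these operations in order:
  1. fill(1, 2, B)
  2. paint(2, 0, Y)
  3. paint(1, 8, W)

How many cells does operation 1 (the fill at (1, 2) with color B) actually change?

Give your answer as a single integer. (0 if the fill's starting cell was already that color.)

After op 1 fill(1,2,B) [39 cells changed]:
BBBBBBBBB
BBBBBBBBB
BBRRRBBBB
BBRRRBBBB
BBBBBBBBB

Answer: 39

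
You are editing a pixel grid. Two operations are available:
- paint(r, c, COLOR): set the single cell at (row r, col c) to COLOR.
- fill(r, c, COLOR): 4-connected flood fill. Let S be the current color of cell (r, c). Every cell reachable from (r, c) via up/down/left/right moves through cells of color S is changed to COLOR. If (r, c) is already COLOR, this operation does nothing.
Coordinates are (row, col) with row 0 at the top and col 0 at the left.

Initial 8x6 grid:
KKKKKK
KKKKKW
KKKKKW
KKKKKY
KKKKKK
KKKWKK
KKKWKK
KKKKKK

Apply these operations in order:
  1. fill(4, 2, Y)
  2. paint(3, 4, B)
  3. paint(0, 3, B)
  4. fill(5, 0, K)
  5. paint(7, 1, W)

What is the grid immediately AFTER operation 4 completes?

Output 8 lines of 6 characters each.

After op 1 fill(4,2,Y) [43 cells changed]:
YYYYYY
YYYYYW
YYYYYW
YYYYYY
YYYYYY
YYYWYY
YYYWYY
YYYYYY
After op 2 paint(3,4,B):
YYYYYY
YYYYYW
YYYYYW
YYYYBY
YYYYYY
YYYWYY
YYYWYY
YYYYYY
After op 3 paint(0,3,B):
YYYBYY
YYYYYW
YYYYYW
YYYYBY
YYYYYY
YYYWYY
YYYWYY
YYYYYY
After op 4 fill(5,0,K) [42 cells changed]:
KKKBKK
KKKKKW
KKKKKW
KKKKBK
KKKKKK
KKKWKK
KKKWKK
KKKKKK

Answer: KKKBKK
KKKKKW
KKKKKW
KKKKBK
KKKKKK
KKKWKK
KKKWKK
KKKKKK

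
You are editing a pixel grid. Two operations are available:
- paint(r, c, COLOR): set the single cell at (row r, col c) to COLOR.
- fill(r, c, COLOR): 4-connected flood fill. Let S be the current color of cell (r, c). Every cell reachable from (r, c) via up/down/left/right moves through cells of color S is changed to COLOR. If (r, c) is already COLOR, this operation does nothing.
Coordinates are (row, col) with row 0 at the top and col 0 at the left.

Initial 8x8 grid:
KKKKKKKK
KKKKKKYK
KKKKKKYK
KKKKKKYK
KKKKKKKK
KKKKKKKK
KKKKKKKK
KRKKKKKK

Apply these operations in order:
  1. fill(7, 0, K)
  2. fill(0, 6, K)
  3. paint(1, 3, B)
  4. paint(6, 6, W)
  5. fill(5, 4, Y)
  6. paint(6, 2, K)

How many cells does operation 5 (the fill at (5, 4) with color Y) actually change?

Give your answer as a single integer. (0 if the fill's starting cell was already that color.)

After op 1 fill(7,0,K) [0 cells changed]:
KKKKKKKK
KKKKKKYK
KKKKKKYK
KKKKKKYK
KKKKKKKK
KKKKKKKK
KKKKKKKK
KRKKKKKK
After op 2 fill(0,6,K) [0 cells changed]:
KKKKKKKK
KKKKKKYK
KKKKKKYK
KKKKKKYK
KKKKKKKK
KKKKKKKK
KKKKKKKK
KRKKKKKK
After op 3 paint(1,3,B):
KKKKKKKK
KKKBKKYK
KKKKKKYK
KKKKKKYK
KKKKKKKK
KKKKKKKK
KKKKKKKK
KRKKKKKK
After op 4 paint(6,6,W):
KKKKKKKK
KKKBKKYK
KKKKKKYK
KKKKKKYK
KKKKKKKK
KKKKKKKK
KKKKKKWK
KRKKKKKK
After op 5 fill(5,4,Y) [58 cells changed]:
YYYYYYYY
YYYBYYYY
YYYYYYYY
YYYYYYYY
YYYYYYYY
YYYYYYYY
YYYYYYWY
YRYYYYYY

Answer: 58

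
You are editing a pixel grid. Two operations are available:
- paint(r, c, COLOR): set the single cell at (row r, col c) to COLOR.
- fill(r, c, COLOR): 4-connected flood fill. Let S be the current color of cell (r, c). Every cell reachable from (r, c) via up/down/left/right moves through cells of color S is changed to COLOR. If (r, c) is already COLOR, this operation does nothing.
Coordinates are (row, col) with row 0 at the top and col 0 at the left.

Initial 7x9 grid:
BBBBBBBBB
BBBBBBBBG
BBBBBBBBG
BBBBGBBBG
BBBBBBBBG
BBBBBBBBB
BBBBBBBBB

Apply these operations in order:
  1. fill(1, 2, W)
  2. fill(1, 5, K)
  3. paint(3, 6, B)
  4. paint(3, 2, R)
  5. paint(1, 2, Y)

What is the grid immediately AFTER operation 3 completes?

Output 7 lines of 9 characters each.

After op 1 fill(1,2,W) [58 cells changed]:
WWWWWWWWW
WWWWWWWWG
WWWWWWWWG
WWWWGWWWG
WWWWWWWWG
WWWWWWWWW
WWWWWWWWW
After op 2 fill(1,5,K) [58 cells changed]:
KKKKKKKKK
KKKKKKKKG
KKKKKKKKG
KKKKGKKKG
KKKKKKKKG
KKKKKKKKK
KKKKKKKKK
After op 3 paint(3,6,B):
KKKKKKKKK
KKKKKKKKG
KKKKKKKKG
KKKKGKBKG
KKKKKKKKG
KKKKKKKKK
KKKKKKKKK

Answer: KKKKKKKKK
KKKKKKKKG
KKKKKKKKG
KKKKGKBKG
KKKKKKKKG
KKKKKKKKK
KKKKKKKKK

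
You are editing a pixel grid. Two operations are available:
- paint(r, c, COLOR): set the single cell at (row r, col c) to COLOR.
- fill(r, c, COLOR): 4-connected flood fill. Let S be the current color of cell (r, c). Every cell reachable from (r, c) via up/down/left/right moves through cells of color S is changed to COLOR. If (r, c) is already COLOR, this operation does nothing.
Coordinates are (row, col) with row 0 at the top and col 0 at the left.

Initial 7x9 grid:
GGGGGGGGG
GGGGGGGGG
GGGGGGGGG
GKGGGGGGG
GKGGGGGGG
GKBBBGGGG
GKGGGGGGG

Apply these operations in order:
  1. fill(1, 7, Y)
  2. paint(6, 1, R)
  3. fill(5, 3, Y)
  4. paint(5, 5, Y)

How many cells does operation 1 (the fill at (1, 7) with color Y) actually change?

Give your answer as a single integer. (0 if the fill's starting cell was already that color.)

After op 1 fill(1,7,Y) [56 cells changed]:
YYYYYYYYY
YYYYYYYYY
YYYYYYYYY
YKYYYYYYY
YKYYYYYYY
YKBBBYYYY
YKYYYYYYY

Answer: 56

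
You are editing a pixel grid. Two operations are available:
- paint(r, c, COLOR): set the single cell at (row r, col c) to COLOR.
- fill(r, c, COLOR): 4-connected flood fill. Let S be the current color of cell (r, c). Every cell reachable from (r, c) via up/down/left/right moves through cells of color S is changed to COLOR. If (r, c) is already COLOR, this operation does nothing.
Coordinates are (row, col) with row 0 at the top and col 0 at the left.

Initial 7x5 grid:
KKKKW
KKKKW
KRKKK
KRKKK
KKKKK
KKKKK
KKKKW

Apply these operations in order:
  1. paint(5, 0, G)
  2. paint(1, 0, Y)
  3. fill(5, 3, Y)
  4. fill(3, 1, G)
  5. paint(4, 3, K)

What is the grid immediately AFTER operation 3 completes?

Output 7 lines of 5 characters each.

After op 1 paint(5,0,G):
KKKKW
KKKKW
KRKKK
KRKKK
KKKKK
GKKKK
KKKKW
After op 2 paint(1,0,Y):
KKKKW
YKKKW
KRKKK
KRKKK
KKKKK
GKKKK
KKKKW
After op 3 fill(5,3,Y) [28 cells changed]:
YYYYW
YYYYW
YRYYY
YRYYY
YYYYY
GYYYY
YYYYW

Answer: YYYYW
YYYYW
YRYYY
YRYYY
YYYYY
GYYYY
YYYYW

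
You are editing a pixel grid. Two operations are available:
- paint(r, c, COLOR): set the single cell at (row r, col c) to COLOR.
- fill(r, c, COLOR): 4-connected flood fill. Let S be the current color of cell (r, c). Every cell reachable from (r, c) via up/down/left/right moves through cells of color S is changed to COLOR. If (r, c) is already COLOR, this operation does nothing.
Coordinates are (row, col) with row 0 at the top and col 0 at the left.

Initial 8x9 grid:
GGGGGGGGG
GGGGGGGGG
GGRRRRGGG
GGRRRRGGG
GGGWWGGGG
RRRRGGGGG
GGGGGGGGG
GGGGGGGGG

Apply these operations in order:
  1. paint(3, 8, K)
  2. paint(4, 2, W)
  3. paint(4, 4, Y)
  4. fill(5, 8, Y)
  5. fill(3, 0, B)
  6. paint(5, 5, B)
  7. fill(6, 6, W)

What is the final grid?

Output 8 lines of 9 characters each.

After op 1 paint(3,8,K):
GGGGGGGGG
GGGGGGGGG
GGRRRRGGG
GGRRRRGGK
GGGWWGGGG
RRRRGGGGG
GGGGGGGGG
GGGGGGGGG
After op 2 paint(4,2,W):
GGGGGGGGG
GGGGGGGGG
GGRRRRGGG
GGRRRRGGK
GGWWWGGGG
RRRRGGGGG
GGGGGGGGG
GGGGGGGGG
After op 3 paint(4,4,Y):
GGGGGGGGG
GGGGGGGGG
GGRRRRGGG
GGRRRRGGK
GGWWYGGGG
RRRRGGGGG
GGGGGGGGG
GGGGGGGGG
After op 4 fill(5,8,Y) [56 cells changed]:
YYYYYYYYY
YYYYYYYYY
YYRRRRYYY
YYRRRRYYK
YYWWYYYYY
RRRRYYYYY
YYYYYYYYY
YYYYYYYYY
After op 5 fill(3,0,B) [57 cells changed]:
BBBBBBBBB
BBBBBBBBB
BBRRRRBBB
BBRRRRBBK
BBWWBBBBB
RRRRBBBBB
BBBBBBBBB
BBBBBBBBB
After op 6 paint(5,5,B):
BBBBBBBBB
BBBBBBBBB
BBRRRRBBB
BBRRRRBBK
BBWWBBBBB
RRRRBBBBB
BBBBBBBBB
BBBBBBBBB
After op 7 fill(6,6,W) [57 cells changed]:
WWWWWWWWW
WWWWWWWWW
WWRRRRWWW
WWRRRRWWK
WWWWWWWWW
RRRRWWWWW
WWWWWWWWW
WWWWWWWWW

Answer: WWWWWWWWW
WWWWWWWWW
WWRRRRWWW
WWRRRRWWK
WWWWWWWWW
RRRRWWWWW
WWWWWWWWW
WWWWWWWWW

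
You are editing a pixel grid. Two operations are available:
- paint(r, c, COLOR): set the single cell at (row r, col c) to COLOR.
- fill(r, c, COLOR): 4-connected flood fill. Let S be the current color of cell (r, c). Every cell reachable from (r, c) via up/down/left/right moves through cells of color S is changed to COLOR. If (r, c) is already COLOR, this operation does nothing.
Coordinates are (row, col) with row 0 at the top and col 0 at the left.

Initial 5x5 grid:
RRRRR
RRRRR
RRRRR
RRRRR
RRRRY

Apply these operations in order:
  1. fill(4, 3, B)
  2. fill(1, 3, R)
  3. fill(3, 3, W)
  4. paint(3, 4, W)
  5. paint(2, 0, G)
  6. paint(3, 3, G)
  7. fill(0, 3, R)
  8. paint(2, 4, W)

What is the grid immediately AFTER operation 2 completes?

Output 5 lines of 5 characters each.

Answer: RRRRR
RRRRR
RRRRR
RRRRR
RRRRY

Derivation:
After op 1 fill(4,3,B) [24 cells changed]:
BBBBB
BBBBB
BBBBB
BBBBB
BBBBY
After op 2 fill(1,3,R) [24 cells changed]:
RRRRR
RRRRR
RRRRR
RRRRR
RRRRY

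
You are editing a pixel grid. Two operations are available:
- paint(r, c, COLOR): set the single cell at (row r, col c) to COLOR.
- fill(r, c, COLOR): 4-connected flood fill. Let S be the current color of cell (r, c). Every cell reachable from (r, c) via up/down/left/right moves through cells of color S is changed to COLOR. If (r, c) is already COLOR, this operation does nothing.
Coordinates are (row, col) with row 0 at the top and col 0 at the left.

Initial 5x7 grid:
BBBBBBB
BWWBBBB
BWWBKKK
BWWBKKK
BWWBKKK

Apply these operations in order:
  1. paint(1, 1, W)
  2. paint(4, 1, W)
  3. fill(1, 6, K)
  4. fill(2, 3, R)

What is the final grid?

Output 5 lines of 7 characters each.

Answer: RRRRRRR
RWWRRRR
RWWRRRR
RWWRRRR
RWWRRRR

Derivation:
After op 1 paint(1,1,W):
BBBBBBB
BWWBBBB
BWWBKKK
BWWBKKK
BWWBKKK
After op 2 paint(4,1,W):
BBBBBBB
BWWBBBB
BWWBKKK
BWWBKKK
BWWBKKK
After op 3 fill(1,6,K) [18 cells changed]:
KKKKKKK
KWWKKKK
KWWKKKK
KWWKKKK
KWWKKKK
After op 4 fill(2,3,R) [27 cells changed]:
RRRRRRR
RWWRRRR
RWWRRRR
RWWRRRR
RWWRRRR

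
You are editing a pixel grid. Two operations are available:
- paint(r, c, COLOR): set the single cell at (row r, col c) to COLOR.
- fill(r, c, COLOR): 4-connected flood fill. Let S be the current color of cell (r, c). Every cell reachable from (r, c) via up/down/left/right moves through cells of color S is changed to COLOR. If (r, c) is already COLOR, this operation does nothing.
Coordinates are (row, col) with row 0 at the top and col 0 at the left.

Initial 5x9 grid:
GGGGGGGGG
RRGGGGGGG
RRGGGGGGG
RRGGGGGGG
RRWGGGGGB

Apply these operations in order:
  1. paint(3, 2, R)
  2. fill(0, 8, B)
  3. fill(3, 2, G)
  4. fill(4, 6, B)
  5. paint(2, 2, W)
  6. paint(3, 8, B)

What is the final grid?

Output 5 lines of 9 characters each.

Answer: BBBBBBBBB
GGBBBBBBB
GGWBBBBBB
GGGBBBBBB
GGWBBBBBB

Derivation:
After op 1 paint(3,2,R):
GGGGGGGGG
RRGGGGGGG
RRGGGGGGG
RRRGGGGGG
RRWGGGGGB
After op 2 fill(0,8,B) [34 cells changed]:
BBBBBBBBB
RRBBBBBBB
RRBBBBBBB
RRRBBBBBB
RRWBBBBBB
After op 3 fill(3,2,G) [9 cells changed]:
BBBBBBBBB
GGBBBBBBB
GGBBBBBBB
GGGBBBBBB
GGWBBBBBB
After op 4 fill(4,6,B) [0 cells changed]:
BBBBBBBBB
GGBBBBBBB
GGBBBBBBB
GGGBBBBBB
GGWBBBBBB
After op 5 paint(2,2,W):
BBBBBBBBB
GGBBBBBBB
GGWBBBBBB
GGGBBBBBB
GGWBBBBBB
After op 6 paint(3,8,B):
BBBBBBBBB
GGBBBBBBB
GGWBBBBBB
GGGBBBBBB
GGWBBBBBB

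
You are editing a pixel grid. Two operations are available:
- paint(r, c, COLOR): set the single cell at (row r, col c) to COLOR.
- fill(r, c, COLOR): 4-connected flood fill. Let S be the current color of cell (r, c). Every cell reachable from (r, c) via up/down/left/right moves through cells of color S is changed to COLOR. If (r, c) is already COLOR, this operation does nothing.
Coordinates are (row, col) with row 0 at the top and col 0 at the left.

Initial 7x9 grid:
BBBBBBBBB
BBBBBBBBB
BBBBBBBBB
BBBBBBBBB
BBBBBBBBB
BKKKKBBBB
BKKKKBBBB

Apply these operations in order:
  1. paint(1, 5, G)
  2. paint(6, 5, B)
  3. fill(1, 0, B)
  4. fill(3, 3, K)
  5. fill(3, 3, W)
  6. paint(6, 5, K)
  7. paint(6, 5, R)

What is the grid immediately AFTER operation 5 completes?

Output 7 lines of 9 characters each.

After op 1 paint(1,5,G):
BBBBBBBBB
BBBBBGBBB
BBBBBBBBB
BBBBBBBBB
BBBBBBBBB
BKKKKBBBB
BKKKKBBBB
After op 2 paint(6,5,B):
BBBBBBBBB
BBBBBGBBB
BBBBBBBBB
BBBBBBBBB
BBBBBBBBB
BKKKKBBBB
BKKKKBBBB
After op 3 fill(1,0,B) [0 cells changed]:
BBBBBBBBB
BBBBBGBBB
BBBBBBBBB
BBBBBBBBB
BBBBBBBBB
BKKKKBBBB
BKKKKBBBB
After op 4 fill(3,3,K) [54 cells changed]:
KKKKKKKKK
KKKKKGKKK
KKKKKKKKK
KKKKKKKKK
KKKKKKKKK
KKKKKKKKK
KKKKKKKKK
After op 5 fill(3,3,W) [62 cells changed]:
WWWWWWWWW
WWWWWGWWW
WWWWWWWWW
WWWWWWWWW
WWWWWWWWW
WWWWWWWWW
WWWWWWWWW

Answer: WWWWWWWWW
WWWWWGWWW
WWWWWWWWW
WWWWWWWWW
WWWWWWWWW
WWWWWWWWW
WWWWWWWWW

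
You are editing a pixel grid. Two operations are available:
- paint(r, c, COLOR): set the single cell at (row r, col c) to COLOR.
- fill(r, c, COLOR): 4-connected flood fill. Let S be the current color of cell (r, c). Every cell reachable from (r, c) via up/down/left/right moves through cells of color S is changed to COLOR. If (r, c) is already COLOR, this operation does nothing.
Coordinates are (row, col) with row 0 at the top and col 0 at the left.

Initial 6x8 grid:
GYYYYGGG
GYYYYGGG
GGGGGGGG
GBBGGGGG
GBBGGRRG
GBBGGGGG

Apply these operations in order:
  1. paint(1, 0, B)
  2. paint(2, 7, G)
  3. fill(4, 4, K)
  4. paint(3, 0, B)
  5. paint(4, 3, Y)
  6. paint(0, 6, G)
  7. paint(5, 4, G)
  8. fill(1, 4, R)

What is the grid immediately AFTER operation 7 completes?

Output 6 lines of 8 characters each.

Answer: GYYYYKGK
BYYYYKKK
KKKKKKKK
BBBKKKKK
KBBYKRRK
KBBKGKKK

Derivation:
After op 1 paint(1,0,B):
GYYYYGGG
BYYYYGGG
GGGGGGGG
GBBGGGGG
GBBGGRRG
GBBGGGGG
After op 2 paint(2,7,G):
GYYYYGGG
BYYYYGGG
GGGGGGGG
GBBGGGGG
GBBGGRRG
GBBGGGGG
After op 3 fill(4,4,K) [30 cells changed]:
GYYYYKKK
BYYYYKKK
KKKKKKKK
KBBKKKKK
KBBKKRRK
KBBKKKKK
After op 4 paint(3,0,B):
GYYYYKKK
BYYYYKKK
KKKKKKKK
BBBKKKKK
KBBKKRRK
KBBKKKKK
After op 5 paint(4,3,Y):
GYYYYKKK
BYYYYKKK
KKKKKKKK
BBBKKKKK
KBBYKRRK
KBBKKKKK
After op 6 paint(0,6,G):
GYYYYKGK
BYYYYKKK
KKKKKKKK
BBBKKKKK
KBBYKRRK
KBBKKKKK
After op 7 paint(5,4,G):
GYYYYKGK
BYYYYKKK
KKKKKKKK
BBBKKKKK
KBBYKRRK
KBBKGKKK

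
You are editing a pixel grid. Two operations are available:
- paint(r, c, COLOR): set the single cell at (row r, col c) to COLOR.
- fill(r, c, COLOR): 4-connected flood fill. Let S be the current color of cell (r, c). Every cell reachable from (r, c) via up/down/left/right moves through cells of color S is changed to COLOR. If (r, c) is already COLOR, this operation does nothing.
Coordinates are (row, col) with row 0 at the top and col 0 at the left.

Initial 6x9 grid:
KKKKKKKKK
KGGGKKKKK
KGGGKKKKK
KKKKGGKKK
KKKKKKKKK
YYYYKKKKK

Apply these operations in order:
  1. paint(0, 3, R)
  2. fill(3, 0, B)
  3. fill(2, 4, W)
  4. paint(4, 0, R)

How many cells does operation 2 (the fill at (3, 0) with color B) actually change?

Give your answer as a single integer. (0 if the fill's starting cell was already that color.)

Answer: 41

Derivation:
After op 1 paint(0,3,R):
KKKRKKKKK
KGGGKKKKK
KGGGKKKKK
KKKKGGKKK
KKKKKKKKK
YYYYKKKKK
After op 2 fill(3,0,B) [41 cells changed]:
BBBRBBBBB
BGGGBBBBB
BGGGBBBBB
BBBBGGBBB
BBBBBBBBB
YYYYBBBBB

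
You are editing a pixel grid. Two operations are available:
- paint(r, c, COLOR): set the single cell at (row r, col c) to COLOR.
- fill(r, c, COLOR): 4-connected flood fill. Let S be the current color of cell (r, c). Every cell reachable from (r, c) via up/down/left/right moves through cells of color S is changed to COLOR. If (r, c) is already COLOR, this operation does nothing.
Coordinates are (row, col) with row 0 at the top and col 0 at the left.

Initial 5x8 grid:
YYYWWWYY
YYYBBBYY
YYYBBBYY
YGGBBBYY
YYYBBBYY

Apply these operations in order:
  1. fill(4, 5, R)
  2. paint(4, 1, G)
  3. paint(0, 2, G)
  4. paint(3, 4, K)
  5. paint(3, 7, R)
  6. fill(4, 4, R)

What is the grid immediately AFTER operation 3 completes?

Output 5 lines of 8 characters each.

After op 1 fill(4,5,R) [12 cells changed]:
YYYWWWYY
YYYRRRYY
YYYRRRYY
YGGRRRYY
YYYRRRYY
After op 2 paint(4,1,G):
YYYWWWYY
YYYRRRYY
YYYRRRYY
YGGRRRYY
YGYRRRYY
After op 3 paint(0,2,G):
YYGWWWYY
YYYRRRYY
YYYRRRYY
YGGRRRYY
YGYRRRYY

Answer: YYGWWWYY
YYYRRRYY
YYYRRRYY
YGGRRRYY
YGYRRRYY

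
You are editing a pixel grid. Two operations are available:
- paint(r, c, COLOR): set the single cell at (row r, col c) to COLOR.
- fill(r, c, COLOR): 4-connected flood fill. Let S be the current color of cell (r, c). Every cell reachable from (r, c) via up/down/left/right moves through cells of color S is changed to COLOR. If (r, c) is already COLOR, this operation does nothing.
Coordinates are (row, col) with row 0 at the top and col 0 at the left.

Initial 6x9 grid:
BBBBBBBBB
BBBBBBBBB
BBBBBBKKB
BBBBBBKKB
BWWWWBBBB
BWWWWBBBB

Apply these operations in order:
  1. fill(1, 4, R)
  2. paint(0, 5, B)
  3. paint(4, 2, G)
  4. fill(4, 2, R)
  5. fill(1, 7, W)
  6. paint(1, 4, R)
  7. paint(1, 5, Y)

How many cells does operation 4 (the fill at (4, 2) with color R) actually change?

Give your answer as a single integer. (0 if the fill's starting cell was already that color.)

Answer: 1

Derivation:
After op 1 fill(1,4,R) [42 cells changed]:
RRRRRRRRR
RRRRRRRRR
RRRRRRKKR
RRRRRRKKR
RWWWWRRRR
RWWWWRRRR
After op 2 paint(0,5,B):
RRRRRBRRR
RRRRRRRRR
RRRRRRKKR
RRRRRRKKR
RWWWWRRRR
RWWWWRRRR
After op 3 paint(4,2,G):
RRRRRBRRR
RRRRRRRRR
RRRRRRKKR
RRRRRRKKR
RWGWWRRRR
RWWWWRRRR
After op 4 fill(4,2,R) [1 cells changed]:
RRRRRBRRR
RRRRRRRRR
RRRRRRKKR
RRRRRRKKR
RWRWWRRRR
RWWWWRRRR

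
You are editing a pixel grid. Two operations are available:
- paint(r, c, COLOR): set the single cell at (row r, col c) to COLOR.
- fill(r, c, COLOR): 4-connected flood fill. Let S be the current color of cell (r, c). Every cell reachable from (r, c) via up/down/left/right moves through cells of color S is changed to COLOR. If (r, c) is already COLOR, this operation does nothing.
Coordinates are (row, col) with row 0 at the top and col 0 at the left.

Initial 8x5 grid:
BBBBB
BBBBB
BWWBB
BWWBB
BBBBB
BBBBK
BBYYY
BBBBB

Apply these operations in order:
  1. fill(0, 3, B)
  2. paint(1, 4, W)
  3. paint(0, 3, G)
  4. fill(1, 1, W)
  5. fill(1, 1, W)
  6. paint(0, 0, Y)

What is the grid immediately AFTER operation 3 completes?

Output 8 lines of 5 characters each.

Answer: BBBGB
BBBBW
BWWBB
BWWBB
BBBBB
BBBBK
BBYYY
BBBBB

Derivation:
After op 1 fill(0,3,B) [0 cells changed]:
BBBBB
BBBBB
BWWBB
BWWBB
BBBBB
BBBBK
BBYYY
BBBBB
After op 2 paint(1,4,W):
BBBBB
BBBBW
BWWBB
BWWBB
BBBBB
BBBBK
BBYYY
BBBBB
After op 3 paint(0,3,G):
BBBGB
BBBBW
BWWBB
BWWBB
BBBBB
BBBBK
BBYYY
BBBBB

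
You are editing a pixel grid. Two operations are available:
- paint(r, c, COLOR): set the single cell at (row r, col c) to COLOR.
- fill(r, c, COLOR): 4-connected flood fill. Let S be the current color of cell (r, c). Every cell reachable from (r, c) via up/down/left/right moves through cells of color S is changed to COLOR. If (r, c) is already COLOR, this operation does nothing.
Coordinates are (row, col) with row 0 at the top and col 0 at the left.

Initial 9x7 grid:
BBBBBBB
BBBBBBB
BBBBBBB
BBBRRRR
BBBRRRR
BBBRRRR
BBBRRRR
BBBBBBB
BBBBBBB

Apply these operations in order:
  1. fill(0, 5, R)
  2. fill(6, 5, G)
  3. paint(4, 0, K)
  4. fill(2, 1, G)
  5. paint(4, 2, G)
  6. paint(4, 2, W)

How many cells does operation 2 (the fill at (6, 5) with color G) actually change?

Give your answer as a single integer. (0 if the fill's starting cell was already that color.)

Answer: 63

Derivation:
After op 1 fill(0,5,R) [47 cells changed]:
RRRRRRR
RRRRRRR
RRRRRRR
RRRRRRR
RRRRRRR
RRRRRRR
RRRRRRR
RRRRRRR
RRRRRRR
After op 2 fill(6,5,G) [63 cells changed]:
GGGGGGG
GGGGGGG
GGGGGGG
GGGGGGG
GGGGGGG
GGGGGGG
GGGGGGG
GGGGGGG
GGGGGGG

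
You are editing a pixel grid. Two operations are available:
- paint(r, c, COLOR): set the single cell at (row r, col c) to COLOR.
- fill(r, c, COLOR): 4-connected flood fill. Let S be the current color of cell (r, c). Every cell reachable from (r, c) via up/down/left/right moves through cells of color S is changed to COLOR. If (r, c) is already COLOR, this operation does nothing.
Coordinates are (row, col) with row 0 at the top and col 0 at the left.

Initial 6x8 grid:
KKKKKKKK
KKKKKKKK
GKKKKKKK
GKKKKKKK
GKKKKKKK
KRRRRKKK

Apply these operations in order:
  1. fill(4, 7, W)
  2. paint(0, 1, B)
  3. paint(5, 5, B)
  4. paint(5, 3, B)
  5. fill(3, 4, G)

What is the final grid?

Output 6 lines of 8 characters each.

Answer: GBGGGGGG
GGGGGGGG
GGGGGGGG
GGGGGGGG
GGGGGGGG
KRRBRBGG

Derivation:
After op 1 fill(4,7,W) [40 cells changed]:
WWWWWWWW
WWWWWWWW
GWWWWWWW
GWWWWWWW
GWWWWWWW
KRRRRWWW
After op 2 paint(0,1,B):
WBWWWWWW
WWWWWWWW
GWWWWWWW
GWWWWWWW
GWWWWWWW
KRRRRWWW
After op 3 paint(5,5,B):
WBWWWWWW
WWWWWWWW
GWWWWWWW
GWWWWWWW
GWWWWWWW
KRRRRBWW
After op 4 paint(5,3,B):
WBWWWWWW
WWWWWWWW
GWWWWWWW
GWWWWWWW
GWWWWWWW
KRRBRBWW
After op 5 fill(3,4,G) [38 cells changed]:
GBGGGGGG
GGGGGGGG
GGGGGGGG
GGGGGGGG
GGGGGGGG
KRRBRBGG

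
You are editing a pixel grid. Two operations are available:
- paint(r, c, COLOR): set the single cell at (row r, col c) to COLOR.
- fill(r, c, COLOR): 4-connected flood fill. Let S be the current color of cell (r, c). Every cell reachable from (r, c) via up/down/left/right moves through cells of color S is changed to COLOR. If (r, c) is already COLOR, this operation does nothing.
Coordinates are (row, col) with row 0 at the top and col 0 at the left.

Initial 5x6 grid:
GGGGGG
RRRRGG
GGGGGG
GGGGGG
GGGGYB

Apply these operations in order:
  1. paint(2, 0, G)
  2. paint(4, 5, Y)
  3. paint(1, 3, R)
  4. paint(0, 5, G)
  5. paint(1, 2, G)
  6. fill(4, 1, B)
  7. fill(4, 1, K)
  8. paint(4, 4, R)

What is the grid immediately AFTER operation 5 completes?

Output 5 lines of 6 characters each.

Answer: GGGGGG
RRGRGG
GGGGGG
GGGGGG
GGGGYY

Derivation:
After op 1 paint(2,0,G):
GGGGGG
RRRRGG
GGGGGG
GGGGGG
GGGGYB
After op 2 paint(4,5,Y):
GGGGGG
RRRRGG
GGGGGG
GGGGGG
GGGGYY
After op 3 paint(1,3,R):
GGGGGG
RRRRGG
GGGGGG
GGGGGG
GGGGYY
After op 4 paint(0,5,G):
GGGGGG
RRRRGG
GGGGGG
GGGGGG
GGGGYY
After op 5 paint(1,2,G):
GGGGGG
RRGRGG
GGGGGG
GGGGGG
GGGGYY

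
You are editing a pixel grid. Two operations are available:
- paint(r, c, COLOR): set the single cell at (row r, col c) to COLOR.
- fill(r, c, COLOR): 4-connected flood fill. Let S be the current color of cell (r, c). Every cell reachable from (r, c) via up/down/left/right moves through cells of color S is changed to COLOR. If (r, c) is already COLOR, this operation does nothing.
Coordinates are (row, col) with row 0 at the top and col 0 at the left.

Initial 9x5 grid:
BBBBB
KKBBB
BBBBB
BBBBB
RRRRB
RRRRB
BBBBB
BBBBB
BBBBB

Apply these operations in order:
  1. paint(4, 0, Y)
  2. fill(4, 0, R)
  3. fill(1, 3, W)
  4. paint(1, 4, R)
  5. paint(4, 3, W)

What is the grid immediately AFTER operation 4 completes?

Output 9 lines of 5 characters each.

Answer: WWWWW
KKWWR
WWWWW
WWWWW
RRRRW
RRRRW
WWWWW
WWWWW
WWWWW

Derivation:
After op 1 paint(4,0,Y):
BBBBB
KKBBB
BBBBB
BBBBB
YRRRB
RRRRB
BBBBB
BBBBB
BBBBB
After op 2 fill(4,0,R) [1 cells changed]:
BBBBB
KKBBB
BBBBB
BBBBB
RRRRB
RRRRB
BBBBB
BBBBB
BBBBB
After op 3 fill(1,3,W) [35 cells changed]:
WWWWW
KKWWW
WWWWW
WWWWW
RRRRW
RRRRW
WWWWW
WWWWW
WWWWW
After op 4 paint(1,4,R):
WWWWW
KKWWR
WWWWW
WWWWW
RRRRW
RRRRW
WWWWW
WWWWW
WWWWW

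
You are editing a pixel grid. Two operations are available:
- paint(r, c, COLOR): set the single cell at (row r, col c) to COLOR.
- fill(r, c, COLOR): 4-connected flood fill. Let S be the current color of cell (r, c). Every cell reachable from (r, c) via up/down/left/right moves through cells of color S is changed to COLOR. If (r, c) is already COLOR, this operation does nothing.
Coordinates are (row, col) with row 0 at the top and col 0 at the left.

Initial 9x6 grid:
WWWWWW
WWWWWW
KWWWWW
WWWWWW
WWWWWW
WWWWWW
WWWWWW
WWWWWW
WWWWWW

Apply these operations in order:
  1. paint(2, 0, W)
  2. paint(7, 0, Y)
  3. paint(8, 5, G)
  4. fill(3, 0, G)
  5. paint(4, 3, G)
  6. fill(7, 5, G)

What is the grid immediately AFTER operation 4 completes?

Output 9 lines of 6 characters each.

Answer: GGGGGG
GGGGGG
GGGGGG
GGGGGG
GGGGGG
GGGGGG
GGGGGG
YGGGGG
GGGGGG

Derivation:
After op 1 paint(2,0,W):
WWWWWW
WWWWWW
WWWWWW
WWWWWW
WWWWWW
WWWWWW
WWWWWW
WWWWWW
WWWWWW
After op 2 paint(7,0,Y):
WWWWWW
WWWWWW
WWWWWW
WWWWWW
WWWWWW
WWWWWW
WWWWWW
YWWWWW
WWWWWW
After op 3 paint(8,5,G):
WWWWWW
WWWWWW
WWWWWW
WWWWWW
WWWWWW
WWWWWW
WWWWWW
YWWWWW
WWWWWG
After op 4 fill(3,0,G) [52 cells changed]:
GGGGGG
GGGGGG
GGGGGG
GGGGGG
GGGGGG
GGGGGG
GGGGGG
YGGGGG
GGGGGG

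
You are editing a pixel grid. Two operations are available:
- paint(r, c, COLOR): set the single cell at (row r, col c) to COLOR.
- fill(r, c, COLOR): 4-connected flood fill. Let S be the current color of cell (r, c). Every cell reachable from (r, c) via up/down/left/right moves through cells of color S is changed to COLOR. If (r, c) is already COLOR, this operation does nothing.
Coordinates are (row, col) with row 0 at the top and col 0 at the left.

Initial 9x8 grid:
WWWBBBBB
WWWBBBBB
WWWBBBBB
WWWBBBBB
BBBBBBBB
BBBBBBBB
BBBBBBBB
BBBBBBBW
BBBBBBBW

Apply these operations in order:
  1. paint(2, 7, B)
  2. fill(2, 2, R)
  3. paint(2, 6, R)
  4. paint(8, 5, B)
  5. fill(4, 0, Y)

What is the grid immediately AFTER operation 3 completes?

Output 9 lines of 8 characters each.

After op 1 paint(2,7,B):
WWWBBBBB
WWWBBBBB
WWWBBBBB
WWWBBBBB
BBBBBBBB
BBBBBBBB
BBBBBBBB
BBBBBBBW
BBBBBBBW
After op 2 fill(2,2,R) [12 cells changed]:
RRRBBBBB
RRRBBBBB
RRRBBBBB
RRRBBBBB
BBBBBBBB
BBBBBBBB
BBBBBBBB
BBBBBBBW
BBBBBBBW
After op 3 paint(2,6,R):
RRRBBBBB
RRRBBBBB
RRRBBBRB
RRRBBBBB
BBBBBBBB
BBBBBBBB
BBBBBBBB
BBBBBBBW
BBBBBBBW

Answer: RRRBBBBB
RRRBBBBB
RRRBBBRB
RRRBBBBB
BBBBBBBB
BBBBBBBB
BBBBBBBB
BBBBBBBW
BBBBBBBW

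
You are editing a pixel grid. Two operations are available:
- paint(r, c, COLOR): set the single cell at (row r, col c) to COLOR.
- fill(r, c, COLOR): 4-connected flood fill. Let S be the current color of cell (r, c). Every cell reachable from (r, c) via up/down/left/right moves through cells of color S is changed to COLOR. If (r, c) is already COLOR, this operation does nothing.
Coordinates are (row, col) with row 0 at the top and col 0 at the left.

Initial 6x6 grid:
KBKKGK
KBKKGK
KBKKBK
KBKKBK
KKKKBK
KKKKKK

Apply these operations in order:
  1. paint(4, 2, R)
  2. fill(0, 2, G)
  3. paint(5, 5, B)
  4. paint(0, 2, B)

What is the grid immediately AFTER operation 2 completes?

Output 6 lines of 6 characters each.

After op 1 paint(4,2,R):
KBKKGK
KBKKGK
KBKKBK
KBKKBK
KKRKBK
KKKKKK
After op 2 fill(0,2,G) [26 cells changed]:
GBGGGG
GBGGGG
GBGGBG
GBGGBG
GGRGBG
GGGGGG

Answer: GBGGGG
GBGGGG
GBGGBG
GBGGBG
GGRGBG
GGGGGG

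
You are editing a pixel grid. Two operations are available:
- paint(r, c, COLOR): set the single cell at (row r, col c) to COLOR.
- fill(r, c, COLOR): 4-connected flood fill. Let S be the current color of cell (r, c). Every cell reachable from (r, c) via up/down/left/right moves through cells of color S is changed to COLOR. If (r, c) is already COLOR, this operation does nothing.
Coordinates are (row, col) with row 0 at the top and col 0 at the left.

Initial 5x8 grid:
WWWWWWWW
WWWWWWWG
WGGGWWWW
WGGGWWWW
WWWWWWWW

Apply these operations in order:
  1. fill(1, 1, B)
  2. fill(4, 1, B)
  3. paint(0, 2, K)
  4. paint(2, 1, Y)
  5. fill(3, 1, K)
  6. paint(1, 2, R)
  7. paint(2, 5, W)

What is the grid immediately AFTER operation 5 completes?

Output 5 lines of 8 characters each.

Answer: BBKBBBBB
BBBBBBBG
BYKKBBBB
BKKKBBBB
BBBBBBBB

Derivation:
After op 1 fill(1,1,B) [33 cells changed]:
BBBBBBBB
BBBBBBBG
BGGGBBBB
BGGGBBBB
BBBBBBBB
After op 2 fill(4,1,B) [0 cells changed]:
BBBBBBBB
BBBBBBBG
BGGGBBBB
BGGGBBBB
BBBBBBBB
After op 3 paint(0,2,K):
BBKBBBBB
BBBBBBBG
BGGGBBBB
BGGGBBBB
BBBBBBBB
After op 4 paint(2,1,Y):
BBKBBBBB
BBBBBBBG
BYGGBBBB
BGGGBBBB
BBBBBBBB
After op 5 fill(3,1,K) [5 cells changed]:
BBKBBBBB
BBBBBBBG
BYKKBBBB
BKKKBBBB
BBBBBBBB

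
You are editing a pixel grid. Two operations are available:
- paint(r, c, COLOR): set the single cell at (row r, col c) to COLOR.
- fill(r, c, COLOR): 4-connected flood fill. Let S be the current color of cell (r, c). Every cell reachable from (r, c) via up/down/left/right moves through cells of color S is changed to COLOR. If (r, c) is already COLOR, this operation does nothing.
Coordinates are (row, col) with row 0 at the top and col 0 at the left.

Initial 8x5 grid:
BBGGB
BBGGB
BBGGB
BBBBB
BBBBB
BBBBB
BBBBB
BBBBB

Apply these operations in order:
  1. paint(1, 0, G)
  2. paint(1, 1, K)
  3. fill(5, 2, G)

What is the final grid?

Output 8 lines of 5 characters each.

Answer: BBGGG
GKGGG
GGGGG
GGGGG
GGGGG
GGGGG
GGGGG
GGGGG

Derivation:
After op 1 paint(1,0,G):
BBGGB
GBGGB
BBGGB
BBBBB
BBBBB
BBBBB
BBBBB
BBBBB
After op 2 paint(1,1,K):
BBGGB
GKGGB
BBGGB
BBBBB
BBBBB
BBBBB
BBBBB
BBBBB
After op 3 fill(5,2,G) [30 cells changed]:
BBGGG
GKGGG
GGGGG
GGGGG
GGGGG
GGGGG
GGGGG
GGGGG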